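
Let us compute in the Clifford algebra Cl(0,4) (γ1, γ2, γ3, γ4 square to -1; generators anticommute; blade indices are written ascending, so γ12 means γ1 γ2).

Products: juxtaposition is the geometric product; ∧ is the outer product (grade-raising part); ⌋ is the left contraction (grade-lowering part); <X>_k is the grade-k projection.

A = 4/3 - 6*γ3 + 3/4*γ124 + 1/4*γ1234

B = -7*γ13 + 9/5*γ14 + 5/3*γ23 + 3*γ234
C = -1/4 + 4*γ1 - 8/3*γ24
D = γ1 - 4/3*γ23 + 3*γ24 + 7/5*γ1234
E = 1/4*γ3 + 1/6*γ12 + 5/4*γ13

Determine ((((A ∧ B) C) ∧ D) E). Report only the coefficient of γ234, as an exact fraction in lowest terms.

step 1: -28/3*γ13 + 12/5*γ14 + 20/9*γ23 + 54/5*γ134 + 4*γ234
step 2: -48*γ3 + 48/5*γ4 - 32/5*γ12 + 7/3*γ13 - 3/5*γ14 - 5/9*γ23 - 6632/135*γ34 + 1696/45*γ123 - 27/10*γ134 - γ234 - 368/9*γ1234
step 3: 48*γ13 - 48/5*γ14 - 5/9*γ123 - 6632/135*γ134 + 656/5*γ234 - 26/5*γ1234
step 4: -60 - 12*γ1 - 25/36*γ2 + 5/54*γ3 + 1658/27*γ4 + 5/36*γ12 - 1658/135*γ14 - 8*γ23 + 279/10*γ24 + 193/15*γ34 - 1653/10*γ124 + 364/15*γ134 + 3316/405*γ234
Answer: 3316/405


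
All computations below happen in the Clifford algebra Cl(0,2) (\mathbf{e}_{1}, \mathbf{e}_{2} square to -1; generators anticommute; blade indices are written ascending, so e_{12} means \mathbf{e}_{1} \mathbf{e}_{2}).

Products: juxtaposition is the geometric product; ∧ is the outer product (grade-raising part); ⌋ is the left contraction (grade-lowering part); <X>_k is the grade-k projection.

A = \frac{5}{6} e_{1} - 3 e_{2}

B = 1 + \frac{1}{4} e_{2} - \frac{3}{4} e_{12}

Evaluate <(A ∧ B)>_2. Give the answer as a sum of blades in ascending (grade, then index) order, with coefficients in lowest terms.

step 1: \frac{5}{6} e_{1} - 3 e_{2} + \frac{5}{24} e_{12}
step 2: \frac{5}{24} e_{12}
Answer: \frac{5}{24} e_{12}


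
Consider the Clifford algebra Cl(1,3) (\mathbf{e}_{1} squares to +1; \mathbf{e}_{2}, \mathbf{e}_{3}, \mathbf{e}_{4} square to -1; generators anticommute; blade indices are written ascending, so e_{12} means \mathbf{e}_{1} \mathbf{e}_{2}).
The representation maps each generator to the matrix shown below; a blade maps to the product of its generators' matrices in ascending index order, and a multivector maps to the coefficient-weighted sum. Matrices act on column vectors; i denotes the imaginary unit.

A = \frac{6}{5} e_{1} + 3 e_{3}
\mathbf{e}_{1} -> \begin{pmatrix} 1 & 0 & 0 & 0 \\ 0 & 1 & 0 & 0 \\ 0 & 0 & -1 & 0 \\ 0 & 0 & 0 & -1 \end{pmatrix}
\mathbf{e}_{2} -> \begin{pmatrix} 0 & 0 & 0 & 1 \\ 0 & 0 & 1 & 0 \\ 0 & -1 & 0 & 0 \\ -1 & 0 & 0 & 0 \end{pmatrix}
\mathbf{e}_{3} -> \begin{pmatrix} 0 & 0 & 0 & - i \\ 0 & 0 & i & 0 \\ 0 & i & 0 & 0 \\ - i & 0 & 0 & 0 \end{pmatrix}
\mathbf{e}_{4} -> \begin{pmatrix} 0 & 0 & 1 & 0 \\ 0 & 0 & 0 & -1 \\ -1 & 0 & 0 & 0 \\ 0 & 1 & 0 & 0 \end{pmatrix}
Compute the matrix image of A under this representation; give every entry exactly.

M = (\frac{6}{5})*rho(e_{1}) + (3)*rho(e_{3}), summed entrywise:
Answer: \begin{pmatrix} \frac{6}{5} & 0 & 0 & - 3 i \\ 0 & \frac{6}{5} & 3 i & 0 \\ 0 & 3 i & - \frac{6}{5} & 0 \\ - 3 i & 0 & 0 & - \frac{6}{5} \end{pmatrix}


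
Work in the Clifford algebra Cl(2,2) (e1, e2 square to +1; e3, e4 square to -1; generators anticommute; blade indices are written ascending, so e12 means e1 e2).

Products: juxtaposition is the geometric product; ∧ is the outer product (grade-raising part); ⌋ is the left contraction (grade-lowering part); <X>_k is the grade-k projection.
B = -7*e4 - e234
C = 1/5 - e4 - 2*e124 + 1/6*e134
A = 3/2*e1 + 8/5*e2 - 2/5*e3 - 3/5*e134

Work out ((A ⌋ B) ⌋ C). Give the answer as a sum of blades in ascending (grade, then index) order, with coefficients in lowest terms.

step 1: 2/5*e24 - 8/5*e34
step 2: -8/15*e1
Answer: -8/15*e1


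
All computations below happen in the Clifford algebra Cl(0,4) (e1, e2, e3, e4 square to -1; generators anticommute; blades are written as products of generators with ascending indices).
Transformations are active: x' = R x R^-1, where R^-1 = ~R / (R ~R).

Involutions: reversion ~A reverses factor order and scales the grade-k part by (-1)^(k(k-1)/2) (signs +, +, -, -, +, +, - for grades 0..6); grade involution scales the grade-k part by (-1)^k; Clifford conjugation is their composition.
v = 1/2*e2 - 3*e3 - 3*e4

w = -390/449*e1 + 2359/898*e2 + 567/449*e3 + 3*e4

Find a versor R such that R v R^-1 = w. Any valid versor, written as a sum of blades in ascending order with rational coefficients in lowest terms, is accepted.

Equal squares first: v^2 = w^2 = -73/4. Then v + w = -390/449*e1 + 1404/449*e2 - 780/449*e3 is a versor taking v to w, provided it is invertible.
Answer: -390/449*e1 + 1404/449*e2 - 780/449*e3


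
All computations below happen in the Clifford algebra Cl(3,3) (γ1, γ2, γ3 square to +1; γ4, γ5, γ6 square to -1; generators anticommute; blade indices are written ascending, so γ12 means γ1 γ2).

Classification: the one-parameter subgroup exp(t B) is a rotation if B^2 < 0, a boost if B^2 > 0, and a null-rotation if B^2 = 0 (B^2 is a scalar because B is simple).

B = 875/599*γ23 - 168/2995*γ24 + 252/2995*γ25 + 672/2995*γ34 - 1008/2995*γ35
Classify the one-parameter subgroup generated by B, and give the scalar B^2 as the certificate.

B^2 term by term: the squares give (875/599)^2*(γ23)^2 + (-168/2995)^2*(γ24)^2 + (252/2995)^2*(γ25)^2 + (672/2995)^2*(γ34)^2 + (-1008/2995)^2*(γ35)^2 = 765625/358801*(-1) + 28224/8970025*(+1) + 63504/8970025*(+1) + 451584/8970025*(+1) + 1016064/8970025*(+1) = -49/25 (each basis 2-blade squares to minus the product of its generators' squares); cross terms between blades sharing an index anticommute and cancel; the commuting (index-disjoint) pairs give grade-4 terms 2*c*c'*(blade product), which cancel blade by blade — γ2345: -338688/8970025 + 338688/8970025 = 0 — confirming B is simple. So B^2 = -49/25.
Answer: rotation, certificate B^2 = -49/25. Certificate logic: -49/25 is a conjugation-invariant scalar, so its sign fixes rotation versus boost versus null-rotation outright.


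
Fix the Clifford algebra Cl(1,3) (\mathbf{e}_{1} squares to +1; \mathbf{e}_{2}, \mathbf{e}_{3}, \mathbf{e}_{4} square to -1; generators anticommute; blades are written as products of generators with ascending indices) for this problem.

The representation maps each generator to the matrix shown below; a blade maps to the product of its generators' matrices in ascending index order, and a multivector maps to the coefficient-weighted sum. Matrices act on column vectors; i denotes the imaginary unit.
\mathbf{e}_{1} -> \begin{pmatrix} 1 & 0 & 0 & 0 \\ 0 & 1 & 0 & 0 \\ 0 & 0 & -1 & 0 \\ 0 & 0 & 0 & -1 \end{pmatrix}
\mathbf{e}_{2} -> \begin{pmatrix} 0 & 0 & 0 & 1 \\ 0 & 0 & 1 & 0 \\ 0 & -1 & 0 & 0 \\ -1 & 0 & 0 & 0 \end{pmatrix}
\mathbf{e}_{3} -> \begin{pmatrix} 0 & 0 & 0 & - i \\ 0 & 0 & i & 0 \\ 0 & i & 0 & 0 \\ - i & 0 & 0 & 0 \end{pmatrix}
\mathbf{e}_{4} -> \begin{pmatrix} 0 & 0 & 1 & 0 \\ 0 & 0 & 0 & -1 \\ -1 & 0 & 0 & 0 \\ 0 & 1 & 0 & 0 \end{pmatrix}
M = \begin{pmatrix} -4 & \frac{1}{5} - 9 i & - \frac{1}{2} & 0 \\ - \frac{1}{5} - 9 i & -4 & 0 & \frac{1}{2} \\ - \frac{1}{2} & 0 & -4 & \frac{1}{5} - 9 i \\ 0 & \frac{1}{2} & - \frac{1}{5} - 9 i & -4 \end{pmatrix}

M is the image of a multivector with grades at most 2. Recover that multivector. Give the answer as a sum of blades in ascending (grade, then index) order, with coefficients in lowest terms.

Method: the blade images are trace-orthogonal — tr(rho(e_A) rho(e_B)^-1) = 4 if A = B and 0 otherwise — and rho(e_A)^-1 = (e_A)^2 * rho(e_A) with (e_A)^2 = +1 or -1, so the coefficient of e_A in the preimage is (e_A)^2 * tr(M rho(e_A))/4.
Nonzero projections over blades of grade <= 2: 1: (1)^2 = +1, tr(M 1) = -16, coefficient -4; e_{1} e_{4}: (e_{1} e_{4})^2 = +1, tr(M rho(e_{1} e_{4})) = -2, coefficient -\frac{1}{2}; e_{2} e_{4}: (e_{2} e_{4})^2 = -1, tr(M rho(e_{2} e_{4})) = - \frac{4}{5}, coefficient \frac{1}{5}; e_{3} e_{4}: (e_{3} e_{4})^2 = -1, tr(M rho(e_{3} e_{4})) = -36, coefficient 9. Every other blade of grade <= 2 projects to 0.
Answer: -4 - \frac{1}{2} e_{1} e_{4} + \frac{1}{5} e_{2} e_{4} + 9 e_{3} e_{4}


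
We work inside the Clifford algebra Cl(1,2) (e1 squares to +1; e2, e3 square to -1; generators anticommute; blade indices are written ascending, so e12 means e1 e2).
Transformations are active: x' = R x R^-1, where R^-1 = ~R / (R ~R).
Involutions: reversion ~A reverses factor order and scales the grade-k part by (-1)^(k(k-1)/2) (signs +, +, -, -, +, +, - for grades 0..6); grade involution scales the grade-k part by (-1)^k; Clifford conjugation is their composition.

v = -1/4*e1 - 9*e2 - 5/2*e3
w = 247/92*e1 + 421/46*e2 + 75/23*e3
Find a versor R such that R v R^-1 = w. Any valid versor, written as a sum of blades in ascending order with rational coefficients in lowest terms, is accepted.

Sketch: the shared square -1395/16 makes R = v + w = 56/23*e1 + 7/46*e2 + 35/46*e3 the natural versor; its sandwich fixes that direction, negates (v - w)/2, and sends v to w.
Answer: 56/23*e1 + 7/46*e2 + 35/46*e3


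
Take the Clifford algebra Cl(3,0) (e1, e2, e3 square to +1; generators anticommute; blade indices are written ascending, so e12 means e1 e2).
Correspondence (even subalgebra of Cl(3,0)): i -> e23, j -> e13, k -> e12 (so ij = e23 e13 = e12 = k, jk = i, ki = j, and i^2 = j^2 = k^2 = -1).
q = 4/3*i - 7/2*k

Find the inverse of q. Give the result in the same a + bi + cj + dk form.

In blades: q = -7/2*e12 + 4/3*e23.
With qbar = 7/2*e12 - 4/3*e23 (scalar fixed, mapped units negated), q qbar = 505/36 (the sum of squared coefficients), so q^-1 = qbar / (505/36) = 126/505*e12 - 48/505*e23; translating back:
Answer: -48/505*i + 126/505*k


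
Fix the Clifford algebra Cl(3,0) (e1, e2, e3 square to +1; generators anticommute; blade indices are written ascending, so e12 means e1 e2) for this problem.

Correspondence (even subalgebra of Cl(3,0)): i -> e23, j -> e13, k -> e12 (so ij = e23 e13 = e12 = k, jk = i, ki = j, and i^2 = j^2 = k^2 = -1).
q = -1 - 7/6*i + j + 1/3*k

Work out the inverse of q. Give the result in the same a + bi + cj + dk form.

In blades: q = -1 + 1/3*e12 + e13 - 7/6*e23.
With qbar = -1 - 1/3*e12 - e13 + 7/6*e23 (scalar fixed, mapped units negated), q qbar = 125/36 (the sum of squared coefficients), so q^-1 = qbar / (125/36) = -36/125 - 12/125*e12 - 36/125*e13 + 42/125*e23; translating back:
Answer: -36/125 + 42/125*i - 36/125*j - 12/125*k


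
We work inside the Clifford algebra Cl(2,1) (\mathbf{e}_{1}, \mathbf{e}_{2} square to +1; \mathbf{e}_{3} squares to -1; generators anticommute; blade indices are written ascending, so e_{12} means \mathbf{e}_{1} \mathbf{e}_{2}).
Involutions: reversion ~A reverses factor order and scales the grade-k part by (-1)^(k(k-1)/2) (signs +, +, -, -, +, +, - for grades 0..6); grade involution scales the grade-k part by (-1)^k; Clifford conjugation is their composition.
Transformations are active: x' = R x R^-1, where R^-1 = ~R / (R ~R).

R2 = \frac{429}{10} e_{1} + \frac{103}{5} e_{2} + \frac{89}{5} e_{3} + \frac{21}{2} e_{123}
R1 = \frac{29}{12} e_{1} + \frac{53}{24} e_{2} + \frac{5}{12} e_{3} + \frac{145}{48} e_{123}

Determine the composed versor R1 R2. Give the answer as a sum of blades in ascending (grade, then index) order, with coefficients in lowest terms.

Distribute over the terms of R1 (each basis-blade product reordered to ascending indices, repeated generators contracted through their squares):
(\frac{29}{12} e_{1}) R2 = \frac{4147}{40} + \frac{2987}{60} e_{12} + \frac{2581}{60} e_{13} + \frac{203}{8} e_{23}
(\frac{53}{24} e_{2}) R2 = \frac{5459}{120} - \frac{7579}{80} e_{12} - \frac{371}{16} e_{13} + \frac{4717}{120} e_{23}
(\frac{5}{12} e_{3}) R2 = -\frac{89}{12} - \frac{35}{8} e_{12} - \frac{143}{8} e_{13} - \frac{103}{12} e_{23}
(\frac{145}{48} e_{123}) R2 = \frac{1015}{32} - \frac{2581}{48} e_{12} - \frac{2987}{48} e_{13} + \frac{4147}{32} e_{23}
Summing the partial products and collecting blades:
Answer: \frac{5551}{32} - \frac{1031}{10} e_{12} - \frac{2411}{40} e_{13} + \frac{29711}{160} e_{23}


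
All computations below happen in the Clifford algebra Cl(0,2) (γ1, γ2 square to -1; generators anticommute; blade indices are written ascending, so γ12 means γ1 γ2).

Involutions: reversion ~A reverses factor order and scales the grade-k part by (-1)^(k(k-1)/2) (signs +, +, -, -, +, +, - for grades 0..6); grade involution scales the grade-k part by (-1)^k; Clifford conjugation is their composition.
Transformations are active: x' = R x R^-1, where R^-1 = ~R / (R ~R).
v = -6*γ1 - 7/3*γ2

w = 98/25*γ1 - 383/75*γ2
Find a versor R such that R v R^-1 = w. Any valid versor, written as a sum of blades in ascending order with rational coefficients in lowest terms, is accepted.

Here q(v) = q(w) = -373/9; the classical choice R = v + w = -52/25*γ1 - 186/25*γ2 then realises v -> w under the sandwich.
Answer: -52/25*γ1 - 186/25*γ2


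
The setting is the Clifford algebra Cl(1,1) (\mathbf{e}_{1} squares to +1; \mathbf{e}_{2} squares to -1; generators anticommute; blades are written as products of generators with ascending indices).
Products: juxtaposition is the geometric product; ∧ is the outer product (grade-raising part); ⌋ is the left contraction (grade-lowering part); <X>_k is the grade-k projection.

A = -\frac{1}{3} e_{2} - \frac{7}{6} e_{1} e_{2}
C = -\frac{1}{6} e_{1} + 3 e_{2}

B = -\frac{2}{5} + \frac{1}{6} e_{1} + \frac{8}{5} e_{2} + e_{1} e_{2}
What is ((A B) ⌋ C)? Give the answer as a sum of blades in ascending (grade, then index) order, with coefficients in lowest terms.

step 1: -\frac{19}{30} + \frac{23}{15} e_{1} + \frac{59}{180} e_{2} + \frac{47}{90} e_{1} e_{2}
step 2: -\frac{223}{180} + \frac{19}{180} e_{1} - \frac{19}{10} e_{2}
Answer: -\frac{223}{180} + \frac{19}{180} e_{1} - \frac{19}{10} e_{2}


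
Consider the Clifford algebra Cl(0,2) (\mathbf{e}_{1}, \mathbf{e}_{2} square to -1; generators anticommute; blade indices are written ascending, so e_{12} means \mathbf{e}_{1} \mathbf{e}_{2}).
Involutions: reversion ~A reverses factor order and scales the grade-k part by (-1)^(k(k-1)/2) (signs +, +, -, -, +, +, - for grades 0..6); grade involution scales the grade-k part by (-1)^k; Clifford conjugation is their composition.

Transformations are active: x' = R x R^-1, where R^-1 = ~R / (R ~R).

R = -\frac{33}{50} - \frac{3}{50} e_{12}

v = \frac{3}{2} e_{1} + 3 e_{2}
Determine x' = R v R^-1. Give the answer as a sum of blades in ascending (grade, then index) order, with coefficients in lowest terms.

~R = -\frac{33}{50} + \frac{3}{50} e_{12}, and R ~R = \frac{549}{1250}, so R^-1 = ~R / (\frac{549}{1250}).
R v = -\frac{81}{100} e_{1} - \frac{207}{100} e_{2}
Answer: \frac{57}{61} e_{1} + \frac{393}{122} e_{2}


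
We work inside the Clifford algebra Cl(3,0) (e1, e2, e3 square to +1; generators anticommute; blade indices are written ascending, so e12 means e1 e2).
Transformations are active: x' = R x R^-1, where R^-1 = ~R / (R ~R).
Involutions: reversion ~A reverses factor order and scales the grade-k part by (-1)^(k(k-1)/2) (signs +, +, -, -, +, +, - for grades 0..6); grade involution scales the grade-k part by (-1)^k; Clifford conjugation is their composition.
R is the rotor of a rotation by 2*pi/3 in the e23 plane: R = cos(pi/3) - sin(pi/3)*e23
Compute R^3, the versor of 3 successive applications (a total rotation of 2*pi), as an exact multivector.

Half-angle bookkeeping: 3 applications in e23 add up to rotor phase 3*pi/3 = pi, so R^3 = cos(pi) - sin(pi)*e23.
cos(pi) = -1 and sin(pi) = 0, so R^3 = -1. The total rotation 2*pi is 1 full turn, so every vector returns to itself, yet the rotor is -1, on the OTHER sheet of the double cover (an odd number of 2*pi turns).
Answer: -1


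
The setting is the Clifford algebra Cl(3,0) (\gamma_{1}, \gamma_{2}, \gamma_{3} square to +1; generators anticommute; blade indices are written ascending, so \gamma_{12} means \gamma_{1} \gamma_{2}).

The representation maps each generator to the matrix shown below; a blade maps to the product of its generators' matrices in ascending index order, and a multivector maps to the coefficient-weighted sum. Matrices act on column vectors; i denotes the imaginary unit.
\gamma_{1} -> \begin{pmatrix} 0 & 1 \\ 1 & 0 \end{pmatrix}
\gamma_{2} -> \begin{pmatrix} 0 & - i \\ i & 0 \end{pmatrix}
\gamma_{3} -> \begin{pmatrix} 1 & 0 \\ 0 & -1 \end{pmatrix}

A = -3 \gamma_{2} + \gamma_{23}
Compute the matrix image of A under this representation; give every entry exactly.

Bivector images (products of the table entries): rho(\gamma_{23}) = rho(\gamma_{2})rho(\gamma_{3}) = \begin{pmatrix} 0 & i \\ i & 0 \end{pmatrix}.
M = (-3)*rho(\gamma_{2}) + (1)*rho(\gamma_{23}), summed entrywise:
Answer: \begin{pmatrix} 0 & 4 i \\ - 2 i & 0 \end{pmatrix}


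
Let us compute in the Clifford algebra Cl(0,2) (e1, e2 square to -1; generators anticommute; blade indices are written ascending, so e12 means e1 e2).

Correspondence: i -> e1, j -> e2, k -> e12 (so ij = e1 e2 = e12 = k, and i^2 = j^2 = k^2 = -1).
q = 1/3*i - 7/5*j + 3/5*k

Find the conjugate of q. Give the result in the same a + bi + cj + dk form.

In blades: q = 1/3*e1 - 7/5*e2 + 3/5*e12.
Conjugation here is Clifford conjugation: the scalar is fixed and the grade-1 and grade-2 blades all flip sign, giving -1/3*e1 + 7/5*e2 - 3/5*e12; translating back:
Answer: -1/3*i + 7/5*j - 3/5*k


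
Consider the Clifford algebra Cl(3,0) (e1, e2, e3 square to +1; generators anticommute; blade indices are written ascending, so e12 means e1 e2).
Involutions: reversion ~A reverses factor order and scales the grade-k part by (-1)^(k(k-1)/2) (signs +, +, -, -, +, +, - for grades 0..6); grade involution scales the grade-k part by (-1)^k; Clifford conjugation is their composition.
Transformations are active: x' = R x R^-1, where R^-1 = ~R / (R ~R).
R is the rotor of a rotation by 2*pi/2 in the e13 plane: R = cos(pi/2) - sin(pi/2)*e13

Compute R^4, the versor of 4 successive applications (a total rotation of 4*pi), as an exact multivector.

Rotor phase runs at HALF the rotation angle; powers of one rotor simply add phase, so after 4 steps in e13 the phase is 4*pi/2 = 2*pi and R^4 = cos(2*pi) - sin(2*pi)*e13.
cos(2*pi) = 1 and sin(2*pi) = 0, so R^4 = 1. The total rotation 4*pi is 2 full turns, so every vector returns to itself, yet the rotor is +1, back on the identity sheet (an even number of 2*pi turns).
Answer: 1


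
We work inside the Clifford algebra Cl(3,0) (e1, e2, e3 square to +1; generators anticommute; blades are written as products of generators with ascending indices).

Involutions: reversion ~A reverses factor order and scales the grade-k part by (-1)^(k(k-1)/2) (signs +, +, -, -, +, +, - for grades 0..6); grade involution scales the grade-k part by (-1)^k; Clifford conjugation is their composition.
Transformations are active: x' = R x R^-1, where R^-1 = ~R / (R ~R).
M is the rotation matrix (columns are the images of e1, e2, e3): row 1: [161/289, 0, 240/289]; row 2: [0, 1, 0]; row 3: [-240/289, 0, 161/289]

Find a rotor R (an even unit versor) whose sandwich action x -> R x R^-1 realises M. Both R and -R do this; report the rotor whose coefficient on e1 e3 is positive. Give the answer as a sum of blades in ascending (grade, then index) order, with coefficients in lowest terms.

Method: write R = a + b12*e1 e2 + b13*e1 e3 + b23*e2 e3 with a^2 + b12^2 + b13^2 + b23^2 = 1 (so R^-1 = ~R). Expanding the columns R e_j ~R gives tr M = 4a^2 - 1 and, from the antisymmetric part, M21 - M12 = -4a*b12, M13 - M31 = 4a*b13, M32 - M23 = -4a*b23.
Here tr M = 611/289, so a^2 = (1 + tr M)/4 = 225/289 and a = ±15/17. Taking a = 15/17: M21 - M12 = 0, M13 - M31 = 480/289, M32 - M23 = 0, giving b12 = 0, b13 = 8/17, b23 = 0, i.e. R = 15/17 + 8/17*e1 e3.
Its e1 e3 coefficient is already positive.
Answer: 15/17 + 8/17*e1 e3. Note: both R and -R realise this M (trace 611/289); the covering map identifies them, and the e1 e3-coefficient sign is the tie-breaker.


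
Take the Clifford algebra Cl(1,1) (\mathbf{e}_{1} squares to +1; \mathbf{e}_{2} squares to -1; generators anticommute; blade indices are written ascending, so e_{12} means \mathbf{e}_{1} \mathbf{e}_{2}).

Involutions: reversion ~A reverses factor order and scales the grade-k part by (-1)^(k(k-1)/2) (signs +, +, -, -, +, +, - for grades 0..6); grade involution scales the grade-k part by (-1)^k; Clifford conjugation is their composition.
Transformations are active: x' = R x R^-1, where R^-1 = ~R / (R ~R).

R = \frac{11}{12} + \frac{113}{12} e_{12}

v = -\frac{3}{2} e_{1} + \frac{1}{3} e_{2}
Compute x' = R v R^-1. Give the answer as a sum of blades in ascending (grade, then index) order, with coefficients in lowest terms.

~R = \frac{11}{12} - \frac{113}{12} e_{12}, and R ~R = -\frac{527}{6}, so R^-1 = ~R / (-\frac{527}{6}).
R v = -\frac{325}{72} e_{1} + \frac{1039}{72} e_{2}
Answer: \frac{60491}{37944} e_{1} - \frac{24077}{37944} e_{2}


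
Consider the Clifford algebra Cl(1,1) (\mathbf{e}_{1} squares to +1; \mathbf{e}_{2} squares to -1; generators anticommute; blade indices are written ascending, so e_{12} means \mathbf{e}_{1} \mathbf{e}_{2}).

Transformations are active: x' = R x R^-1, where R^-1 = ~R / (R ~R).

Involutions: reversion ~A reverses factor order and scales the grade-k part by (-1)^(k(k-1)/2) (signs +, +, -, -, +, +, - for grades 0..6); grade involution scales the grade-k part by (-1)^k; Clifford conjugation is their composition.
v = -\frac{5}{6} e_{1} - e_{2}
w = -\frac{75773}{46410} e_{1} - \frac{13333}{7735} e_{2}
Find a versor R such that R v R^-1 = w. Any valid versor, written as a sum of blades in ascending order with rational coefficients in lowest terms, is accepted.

Why this works: both vectors square to -\frac{11}{36}, so q(v) = q(w) and R = v + w = -\frac{57224}{23205} e_{1} - \frac{21068}{7735} e_{2} carries v to w — its own direction survives, the complement (v - w)/2 flips.
Answer: -\frac{57224}{23205} e_{1} - \frac{21068}{7735} e_{2}


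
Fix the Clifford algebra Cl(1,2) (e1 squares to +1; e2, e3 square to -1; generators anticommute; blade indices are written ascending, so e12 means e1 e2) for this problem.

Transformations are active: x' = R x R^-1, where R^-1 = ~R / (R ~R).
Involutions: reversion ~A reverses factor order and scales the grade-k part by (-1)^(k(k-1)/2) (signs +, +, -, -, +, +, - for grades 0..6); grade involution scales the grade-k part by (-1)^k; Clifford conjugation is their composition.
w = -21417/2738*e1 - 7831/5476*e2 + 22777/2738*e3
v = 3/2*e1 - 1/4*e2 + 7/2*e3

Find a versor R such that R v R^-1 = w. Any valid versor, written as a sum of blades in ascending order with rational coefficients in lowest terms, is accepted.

Reasoning: v^2 = w^2 = -161/16 since conjugation preserves the quadratic form; R = v + w = -8655/1369*e1 - 2300/1369*e2 + 16180/1369*e3 is then valid when invertible, keeping its own part and reversing (v - w)/2.
Answer: -8655/1369*e1 - 2300/1369*e2 + 16180/1369*e3


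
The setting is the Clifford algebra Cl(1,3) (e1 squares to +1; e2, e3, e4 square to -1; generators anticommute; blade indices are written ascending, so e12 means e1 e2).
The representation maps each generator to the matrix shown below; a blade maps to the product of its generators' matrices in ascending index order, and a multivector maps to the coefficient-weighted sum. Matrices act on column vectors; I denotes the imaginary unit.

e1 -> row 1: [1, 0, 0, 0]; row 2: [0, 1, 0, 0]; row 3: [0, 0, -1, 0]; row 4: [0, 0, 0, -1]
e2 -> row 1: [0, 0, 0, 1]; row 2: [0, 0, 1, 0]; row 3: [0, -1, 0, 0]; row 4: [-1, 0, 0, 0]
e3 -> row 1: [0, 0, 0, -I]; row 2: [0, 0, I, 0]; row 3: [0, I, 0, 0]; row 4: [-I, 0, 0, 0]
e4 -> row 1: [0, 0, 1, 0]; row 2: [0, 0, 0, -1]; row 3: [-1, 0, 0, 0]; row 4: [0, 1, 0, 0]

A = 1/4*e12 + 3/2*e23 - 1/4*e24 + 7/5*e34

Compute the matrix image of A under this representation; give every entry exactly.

Bivector images (products of the table entries): rho(e12) = rho(e1)rho(e2) = row 1: [0, 0, 0, 1]; row 2: [0, 0, 1, 0]; row 3: [0, 1, 0, 0]; row 4: [1, 0, 0, 0]; rho(e23) = rho(e2)rho(e3) = row 1: [-I, 0, 0, 0]; row 2: [0, I, 0, 0]; row 3: [0, 0, -I, 0]; row 4: [0, 0, 0, I]; rho(e24) = rho(e2)rho(e4) = row 1: [0, 1, 0, 0]; row 2: [-1, 0, 0, 0]; row 3: [0, 0, 0, 1]; row 4: [0, 0, -1, 0]; rho(e34) = rho(e3)rho(e4) = row 1: [0, -I, 0, 0]; row 2: [-I, 0, 0, 0]; row 3: [0, 0, 0, -I]; row 4: [0, 0, -I, 0].
M = (1/4)*rho(e12) + (3/2)*rho(e23) + (-1/4)*rho(e24) + (7/5)*rho(e34), summed entrywise:
Answer: row 1: [-3*I/2, -1/4 - 7*I/5, 0, 1/4]; row 2: [1/4 - 7*I/5, 3*I/2, 1/4, 0]; row 3: [0, 1/4, -3*I/2, -1/4 - 7*I/5]; row 4: [1/4, 0, 1/4 - 7*I/5, 3*I/2]


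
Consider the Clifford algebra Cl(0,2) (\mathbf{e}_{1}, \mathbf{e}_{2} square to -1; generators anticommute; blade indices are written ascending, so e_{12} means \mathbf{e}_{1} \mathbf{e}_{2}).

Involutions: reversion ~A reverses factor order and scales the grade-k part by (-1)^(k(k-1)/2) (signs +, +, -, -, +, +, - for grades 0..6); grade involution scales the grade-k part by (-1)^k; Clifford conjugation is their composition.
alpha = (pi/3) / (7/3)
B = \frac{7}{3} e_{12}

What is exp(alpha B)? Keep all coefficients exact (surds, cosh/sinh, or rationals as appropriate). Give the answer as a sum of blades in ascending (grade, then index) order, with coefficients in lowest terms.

B^2 = (\frac{7}{3})^2*(e_{12})^2 = \frac{49}{9}*(-1) = -\frac{49}{9} (a basis 2-blade squares to minus the product of its generators' squares).
B^2 = -\frac{49}{9} — the series telescopes trigonometrically here: l = \frac{7}{3}, alpha*l = \frac{\pi}{3}, so exp(alpha B) = cos(\frac{\pi}{3}) + (sin(\frac{\pi}{3})/(\frac{7}{3}))*B = \frac{1}{2} + (\frac{3 \sqrt{3}}{14})*B.
Answer: \frac{1}{2} + \frac{\sqrt{3}}{2} e_{12}


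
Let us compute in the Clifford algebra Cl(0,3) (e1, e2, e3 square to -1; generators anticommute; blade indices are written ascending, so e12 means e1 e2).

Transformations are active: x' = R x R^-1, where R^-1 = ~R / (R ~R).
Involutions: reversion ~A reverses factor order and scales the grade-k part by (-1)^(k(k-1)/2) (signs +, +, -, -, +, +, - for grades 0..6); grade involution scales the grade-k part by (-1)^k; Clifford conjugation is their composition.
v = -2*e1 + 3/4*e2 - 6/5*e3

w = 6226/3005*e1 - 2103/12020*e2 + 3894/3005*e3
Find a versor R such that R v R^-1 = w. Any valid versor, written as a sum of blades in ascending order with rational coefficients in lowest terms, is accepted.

Sketch: the shared square -2401/400 makes R = v + w = 216/3005*e1 + 1728/3005*e2 + 288/3005*e3 the natural versor; its sandwich fixes that direction, negates (v - w)/2, and sends v to w.
Answer: 216/3005*e1 + 1728/3005*e2 + 288/3005*e3


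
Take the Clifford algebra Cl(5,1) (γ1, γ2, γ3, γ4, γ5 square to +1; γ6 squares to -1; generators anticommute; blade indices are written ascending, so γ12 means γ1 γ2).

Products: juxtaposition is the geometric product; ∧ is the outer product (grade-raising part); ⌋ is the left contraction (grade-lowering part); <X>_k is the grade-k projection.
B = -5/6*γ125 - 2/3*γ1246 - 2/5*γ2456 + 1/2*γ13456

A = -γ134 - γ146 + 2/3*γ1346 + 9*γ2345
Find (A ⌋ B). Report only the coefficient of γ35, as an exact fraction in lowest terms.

step 1: 2/3*γ2 + 1/3*γ5 + 1/2*γ35 + 1/2*γ56
Answer: 1/2


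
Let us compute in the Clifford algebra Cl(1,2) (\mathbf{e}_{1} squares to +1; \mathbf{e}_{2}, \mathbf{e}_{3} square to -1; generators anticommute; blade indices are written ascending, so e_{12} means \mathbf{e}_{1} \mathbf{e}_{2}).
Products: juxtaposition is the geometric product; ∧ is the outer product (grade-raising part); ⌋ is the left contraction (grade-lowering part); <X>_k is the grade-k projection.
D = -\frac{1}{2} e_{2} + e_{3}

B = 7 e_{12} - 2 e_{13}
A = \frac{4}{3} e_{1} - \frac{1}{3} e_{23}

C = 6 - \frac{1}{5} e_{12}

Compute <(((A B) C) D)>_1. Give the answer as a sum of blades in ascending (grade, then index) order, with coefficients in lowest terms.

step 1: \frac{28}{3} e_{2} - \frac{8}{3} e_{3} - \frac{2}{3} e_{12} - \frac{7}{3} e_{13}
step 2: \frac{2}{15} - \frac{28}{15} e_{1} + 56 e_{2} - 16 e_{3} - 4 e_{12} - 14 e_{13} + \frac{7}{15} e_{23} + \frac{8}{15} e_{123}
step 3: 44 + 12 e_{1} - \frac{8}{15} e_{2} - \frac{1}{10} e_{3} + \frac{2}{5} e_{12} - \frac{32}{15} e_{13} + 48 e_{23} - 11 e_{123}
step 4: 12 e_{1} - \frac{8}{15} e_{2} - \frac{1}{10} e_{3}
Answer: 12 e_{1} - \frac{8}{15} e_{2} - \frac{1}{10} e_{3}


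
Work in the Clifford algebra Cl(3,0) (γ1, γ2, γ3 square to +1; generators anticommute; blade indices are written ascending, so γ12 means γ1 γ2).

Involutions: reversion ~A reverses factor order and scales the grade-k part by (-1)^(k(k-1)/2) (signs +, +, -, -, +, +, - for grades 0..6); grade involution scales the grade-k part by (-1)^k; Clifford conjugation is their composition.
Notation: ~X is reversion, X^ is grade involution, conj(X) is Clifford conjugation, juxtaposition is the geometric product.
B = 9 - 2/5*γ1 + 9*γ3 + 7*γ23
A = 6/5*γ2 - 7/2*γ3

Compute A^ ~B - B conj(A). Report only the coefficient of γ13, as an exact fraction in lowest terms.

first term: 63/2 + 137/10*γ2 + 399/10*γ3 - 12/25*γ12 + 7/5*γ13 - 54/5*γ23
second term: 63/2 + 137/10*γ2 + 399/10*γ3 + 12/25*γ12 - 7/5*γ13 + 54/5*γ23
Answer: 14/5


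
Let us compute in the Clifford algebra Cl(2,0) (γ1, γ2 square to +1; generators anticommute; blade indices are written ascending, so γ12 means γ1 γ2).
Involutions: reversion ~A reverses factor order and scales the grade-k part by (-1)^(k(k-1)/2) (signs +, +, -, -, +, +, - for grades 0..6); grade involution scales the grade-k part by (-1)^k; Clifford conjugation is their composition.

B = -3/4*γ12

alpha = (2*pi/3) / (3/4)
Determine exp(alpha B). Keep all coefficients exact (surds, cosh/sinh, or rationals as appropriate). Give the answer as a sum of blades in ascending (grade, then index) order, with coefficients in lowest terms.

B^2 = (-3/4)^2*(γ12)^2 = 9/16*(-1) = -9/16 (a basis 2-blade squares to minus the product of its generators' squares).
B^2 = -9/16 — the series telescopes trigonometrically here: l = 3/4, alpha*l = 2*pi/3, so exp(alpha B) = cos(2*pi/3) + (sin(2*pi/3)/(3/4))*B = -1/2 + (2*sqrt(3)/3)*B.
Answer: -1/2 - sqrt(3)/2*γ12


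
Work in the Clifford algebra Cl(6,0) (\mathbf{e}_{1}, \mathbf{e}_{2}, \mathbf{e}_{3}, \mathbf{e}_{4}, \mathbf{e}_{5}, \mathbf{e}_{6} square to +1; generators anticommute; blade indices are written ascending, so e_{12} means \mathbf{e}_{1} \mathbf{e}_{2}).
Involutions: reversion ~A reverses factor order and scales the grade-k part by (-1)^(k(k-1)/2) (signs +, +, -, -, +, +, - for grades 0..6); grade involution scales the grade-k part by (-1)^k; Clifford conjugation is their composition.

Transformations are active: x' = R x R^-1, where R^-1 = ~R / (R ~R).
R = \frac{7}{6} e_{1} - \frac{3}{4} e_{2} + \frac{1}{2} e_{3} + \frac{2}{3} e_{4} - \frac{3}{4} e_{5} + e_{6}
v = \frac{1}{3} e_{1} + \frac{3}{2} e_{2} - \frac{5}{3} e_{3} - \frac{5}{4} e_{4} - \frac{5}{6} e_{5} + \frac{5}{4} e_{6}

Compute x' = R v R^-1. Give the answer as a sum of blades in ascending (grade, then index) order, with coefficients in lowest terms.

~R = \frac{7}{6} e_{1} - \frac{3}{4} e_{2} + \frac{1}{2} e_{3} + \frac{2}{3} e_{4} - \frac{3}{4} e_{5} + e_{6}, and R ~R = \frac{301}{72}, so R^-1 = ~R / (\frac{301}{72}).
R v = -\frac{19}{36} + 2 e_{12} - \frac{19}{9} e_{13} - \frac{121}{72} e_{14} - \frac{13}{18} e_{15} + \frac{9}{8} e_{16} + \frac{1}{2} e_{23} - \frac{1}{16} e_{24} + \frac{7}{4} e_{25} - \frac{39}{16} e_{26} + \frac{35}{72} e_{34} - \frac{5}{3} e_{35} + \frac{55}{24} e_{36} - \frac{215}{144} e_{45} + \frac{25}{12} e_{46} - \frac{5}{48} e_{56}
Answer: -\frac{27}{43} e_{1} - \frac{789}{602} e_{2} + \frac{1391}{903} e_{3} + \frac{3907}{3612} e_{4} + \frac{1847}{1806} e_{5} - \frac{1809}{1204} e_{6}


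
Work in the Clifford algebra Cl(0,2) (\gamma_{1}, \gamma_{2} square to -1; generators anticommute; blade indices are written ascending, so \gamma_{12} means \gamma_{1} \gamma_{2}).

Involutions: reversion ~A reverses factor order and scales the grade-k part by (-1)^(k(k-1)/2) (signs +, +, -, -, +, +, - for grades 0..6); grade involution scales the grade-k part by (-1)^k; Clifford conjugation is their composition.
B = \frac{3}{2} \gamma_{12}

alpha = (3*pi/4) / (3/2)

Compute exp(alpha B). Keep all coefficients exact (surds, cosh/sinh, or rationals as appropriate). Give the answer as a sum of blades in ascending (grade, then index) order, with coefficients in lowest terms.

B^2 = (\frac{3}{2})^2*(\gamma_{12})^2 = \frac{9}{4}*(-1) = -\frac{9}{4} (a basis 2-blade squares to minus the product of its generators' squares).
B^2 = -\frac{9}{4} — a negative square means the series sums to a rotation: l = \frac{3}{2}, alpha*l = \frac{3 \pi}{4}, so exp(alpha B) = cos(\frac{3 \pi}{4}) + (sin(\frac{3 \pi}{4})/(\frac{3}{2}))*B = - \frac{\sqrt{2}}{2} + (\frac{\sqrt{2}}{3})*B.
Answer: - \frac{\sqrt{2}}{2} + \frac{\sqrt{2}}{2} \gamma_{12}


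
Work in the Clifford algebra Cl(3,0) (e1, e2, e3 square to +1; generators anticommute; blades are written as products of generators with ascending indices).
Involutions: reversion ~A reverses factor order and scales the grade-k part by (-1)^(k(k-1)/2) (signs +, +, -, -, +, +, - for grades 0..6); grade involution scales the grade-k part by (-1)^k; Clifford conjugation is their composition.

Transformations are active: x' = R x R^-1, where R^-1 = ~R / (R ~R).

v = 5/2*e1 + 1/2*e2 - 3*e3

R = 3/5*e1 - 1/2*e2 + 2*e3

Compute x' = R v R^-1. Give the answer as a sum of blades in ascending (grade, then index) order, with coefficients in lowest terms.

~R = 3/5*e1 - 1/2*e2 + 2*e3, and R ~R = 461/100, so R^-1 = ~R / (461/100).
R v = -19/4 + 31/20*e1 e2 - 34/5*e1 e3 + 1/2*e2 e3
Answer: -3445/922*e1 + 489/922*e2 - 517/461*e3


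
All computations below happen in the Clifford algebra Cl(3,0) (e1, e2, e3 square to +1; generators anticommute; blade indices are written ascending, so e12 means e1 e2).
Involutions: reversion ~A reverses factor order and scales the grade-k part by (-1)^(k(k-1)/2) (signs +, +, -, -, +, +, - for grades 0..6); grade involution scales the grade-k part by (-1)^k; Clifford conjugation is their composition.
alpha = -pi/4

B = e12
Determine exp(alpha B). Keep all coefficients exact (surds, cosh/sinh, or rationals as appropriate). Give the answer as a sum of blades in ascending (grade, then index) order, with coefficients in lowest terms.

B^2 = (1)^2*(e12)^2 = 1*(-1) = -1 (a basis 2-blade squares to minus the product of its generators' squares).
B^2 = -1 — B^2 < 0, so the exponential closes trigonometrically: l = 1, alpha*l = -pi/4, so exp(alpha B) = cos(-pi/4) + (sin(-pi/4)/1)*B = sqrt(2)/2 + (-sqrt(2)/2)*B.
Answer: sqrt(2)/2 - sqrt(2)/2*e12


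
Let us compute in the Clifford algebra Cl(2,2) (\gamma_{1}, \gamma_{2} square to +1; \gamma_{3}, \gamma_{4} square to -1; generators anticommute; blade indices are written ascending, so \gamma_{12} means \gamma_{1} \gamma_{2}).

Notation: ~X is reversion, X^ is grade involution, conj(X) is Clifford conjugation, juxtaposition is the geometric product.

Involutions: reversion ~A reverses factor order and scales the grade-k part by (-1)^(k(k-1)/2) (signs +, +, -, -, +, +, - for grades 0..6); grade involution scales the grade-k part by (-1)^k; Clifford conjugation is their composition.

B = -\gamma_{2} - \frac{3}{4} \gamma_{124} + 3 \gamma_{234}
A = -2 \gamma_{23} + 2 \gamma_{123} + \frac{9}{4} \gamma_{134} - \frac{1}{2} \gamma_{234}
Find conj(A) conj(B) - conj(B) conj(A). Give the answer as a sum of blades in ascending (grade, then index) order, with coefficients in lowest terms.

first term: \frac{3}{2} - 2 \gamma_{3} + 6 \gamma_{4} - \frac{27}{4} \gamma_{12} - \frac{13}{8} \gamma_{13} + 6 \gamma_{14} + \frac{27}{16} \gamma_{23} + \gamma_{34} + \frac{3}{2} \gamma_{134} + \frac{9}{4} \gamma_{1234}
second term: \frac{3}{2} + 2 \gamma_{3} + 6 \gamma_{4} + \frac{27}{4} \gamma_{12} - \frac{19}{8} \gamma_{13} - 6 \gamma_{14} - \frac{27}{16} \gamma_{23} - 2 \gamma_{34} - \frac{3}{2} \gamma_{134} - \frac{9}{4} \gamma_{1234}
Answer: -4 \gamma_{3} - \frac{27}{2} \gamma_{12} + \frac{3}{4} \gamma_{13} + 12 \gamma_{14} + \frac{27}{8} \gamma_{23} + 3 \gamma_{34} + 3 \gamma_{134} + \frac{9}{2} \gamma_{1234}


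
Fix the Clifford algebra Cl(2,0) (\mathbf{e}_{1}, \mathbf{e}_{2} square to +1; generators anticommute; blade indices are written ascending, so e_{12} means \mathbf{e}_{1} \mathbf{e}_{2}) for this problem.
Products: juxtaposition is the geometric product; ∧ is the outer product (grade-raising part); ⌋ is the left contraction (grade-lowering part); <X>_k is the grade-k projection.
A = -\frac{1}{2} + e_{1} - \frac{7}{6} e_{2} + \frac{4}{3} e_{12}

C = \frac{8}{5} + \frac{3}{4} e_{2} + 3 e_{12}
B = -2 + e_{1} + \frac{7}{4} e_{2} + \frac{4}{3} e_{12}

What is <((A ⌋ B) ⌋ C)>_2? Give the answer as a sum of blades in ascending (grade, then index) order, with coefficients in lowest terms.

step 1: -\frac{131}{72} + \frac{19}{18} e_{1} + \frac{11}{24} e_{2} - \frac{2}{3} e_{12}
step 2: -\frac{817}{1440} - \frac{11}{8} e_{1} + \frac{173}{96} e_{2} - \frac{131}{24} e_{12}
step 3: -\frac{131}{24} e_{12}
Answer: -\frac{131}{24} e_{12}


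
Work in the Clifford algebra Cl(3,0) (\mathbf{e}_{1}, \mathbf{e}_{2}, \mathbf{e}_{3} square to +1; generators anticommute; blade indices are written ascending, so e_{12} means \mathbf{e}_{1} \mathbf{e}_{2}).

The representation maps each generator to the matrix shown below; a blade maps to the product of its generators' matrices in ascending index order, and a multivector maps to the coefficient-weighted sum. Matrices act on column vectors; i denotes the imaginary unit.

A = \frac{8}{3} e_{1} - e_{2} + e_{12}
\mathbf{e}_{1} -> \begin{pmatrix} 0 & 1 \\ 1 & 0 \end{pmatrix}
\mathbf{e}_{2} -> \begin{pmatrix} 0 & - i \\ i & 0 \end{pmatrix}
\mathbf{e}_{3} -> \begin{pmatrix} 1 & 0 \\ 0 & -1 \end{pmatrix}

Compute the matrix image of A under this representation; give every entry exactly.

Bivector images (products of the table entries): rho(e_{12}) = rho(\mathbf{e}_{1})rho(\mathbf{e}_{2}) = \begin{pmatrix} i & 0 \\ 0 & - i \end{pmatrix}.
M = (\frac{8}{3})*rho(e_{1}) + (-1)*rho(e_{2}) + (1)*rho(e_{12}), summed entrywise:
Answer: \begin{pmatrix} i & \frac{8}{3} + i \\ \frac{8}{3} - i & - i \end{pmatrix}


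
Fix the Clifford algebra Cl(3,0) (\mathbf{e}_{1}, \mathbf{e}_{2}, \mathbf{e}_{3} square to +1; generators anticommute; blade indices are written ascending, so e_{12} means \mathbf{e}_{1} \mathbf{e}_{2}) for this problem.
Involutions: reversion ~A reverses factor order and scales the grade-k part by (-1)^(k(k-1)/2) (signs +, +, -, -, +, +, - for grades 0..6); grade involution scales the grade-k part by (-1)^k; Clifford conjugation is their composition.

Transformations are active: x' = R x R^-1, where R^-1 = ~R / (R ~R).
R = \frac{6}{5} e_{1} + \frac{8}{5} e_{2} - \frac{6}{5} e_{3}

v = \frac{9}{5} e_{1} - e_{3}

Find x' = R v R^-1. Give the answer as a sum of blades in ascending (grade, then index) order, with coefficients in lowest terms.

~R = \frac{6}{5} e_{1} + \frac{8}{5} e_{2} - \frac{6}{5} e_{3}, and R ~R = \frac{136}{25}, so R^-1 = ~R / (\frac{136}{25}).
R v = \frac{84}{25} - \frac{72}{25} e_{12} + \frac{24}{25} e_{13} - \frac{8}{5} e_{23}
Answer: -\frac{27}{85} e_{1} + \frac{168}{85} e_{2} - \frac{41}{85} e_{3}


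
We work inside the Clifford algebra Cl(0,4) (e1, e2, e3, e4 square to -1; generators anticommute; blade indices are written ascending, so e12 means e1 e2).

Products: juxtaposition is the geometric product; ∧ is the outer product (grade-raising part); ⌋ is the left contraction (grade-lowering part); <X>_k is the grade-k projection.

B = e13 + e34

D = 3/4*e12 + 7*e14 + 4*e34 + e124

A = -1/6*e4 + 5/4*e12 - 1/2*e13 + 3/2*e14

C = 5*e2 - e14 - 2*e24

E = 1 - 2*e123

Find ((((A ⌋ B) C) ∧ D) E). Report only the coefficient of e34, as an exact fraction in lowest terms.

step 1: 1/2 - 1/6*e3
step 2: 5/2*e2 - 1/2*e14 + 5/6*e23 - e24 - 1/6*e134 - 1/3*e234
step 3: -35/2*e124 + 10*e234 + 35/6*e1234
step 4: 35/3*e4 - 20*e14 + 35*e34 - 35/2*e124 + 10*e234 + 35/6*e1234
Answer: 35


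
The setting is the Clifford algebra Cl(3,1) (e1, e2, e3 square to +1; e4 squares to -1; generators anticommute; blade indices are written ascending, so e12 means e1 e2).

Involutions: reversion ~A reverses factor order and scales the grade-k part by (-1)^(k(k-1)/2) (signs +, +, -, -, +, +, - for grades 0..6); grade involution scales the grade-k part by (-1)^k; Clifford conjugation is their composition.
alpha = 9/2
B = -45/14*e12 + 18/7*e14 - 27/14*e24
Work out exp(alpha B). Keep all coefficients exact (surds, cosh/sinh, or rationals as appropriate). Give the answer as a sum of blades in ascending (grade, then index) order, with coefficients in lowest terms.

B^2 term by term: the squares give (-45/14)^2*(e12)^2 + (18/7)^2*(e14)^2 + (-27/14)^2*(e24)^2 = 2025/196*(-1) + 324/49*(+1) + 729/196*(+1) = 0 (each basis 2-blade squares to minus the product of its generators' squares); cross terms between blades sharing an index anticommute and cancel. So B^2 = 0.
B^2 = 0, so the series closes: exp(alpha B) = 1 + alpha B (parabolic case).
Answer: 1 - 405/28*e12 + 81/7*e14 - 243/28*e24
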